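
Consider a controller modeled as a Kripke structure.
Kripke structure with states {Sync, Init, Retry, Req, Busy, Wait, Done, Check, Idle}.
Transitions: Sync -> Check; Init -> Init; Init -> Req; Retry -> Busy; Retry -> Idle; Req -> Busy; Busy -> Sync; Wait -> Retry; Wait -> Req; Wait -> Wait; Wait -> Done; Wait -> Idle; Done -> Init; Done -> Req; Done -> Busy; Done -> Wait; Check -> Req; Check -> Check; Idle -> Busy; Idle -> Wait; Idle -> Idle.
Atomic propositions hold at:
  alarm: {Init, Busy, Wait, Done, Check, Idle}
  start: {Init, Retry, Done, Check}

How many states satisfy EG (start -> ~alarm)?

Sat(~alarm) = {Sync, Retry, Req}
Sat(start -> ~alarm) = {Sync, Retry, Req, Busy, Wait, Idle}
EG (start -> ~alarm): greatest fixpoint, start Z0 = {Sync, Retry, Req, Busy, Wait, Idle}, keep only states in Sat with some successor in Z. Z1 = {Retry, Req, Busy, Wait, Idle}; Z2 = {Retry, Req, Wait, Idle}; Z3 = {Retry, Wait, Idle}; fixed.
Sat(EG (start -> ~alarm)) = {Retry, Wait, Idle}
|Sat(EG (start -> ~alarm))| = |{Retry, Wait, Idle}| = 3.

3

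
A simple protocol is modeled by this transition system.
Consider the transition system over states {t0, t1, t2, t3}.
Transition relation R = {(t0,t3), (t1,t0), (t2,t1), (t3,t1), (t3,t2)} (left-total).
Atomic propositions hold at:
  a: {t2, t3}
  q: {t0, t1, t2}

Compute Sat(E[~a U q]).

Sat(~a) = {t0, t1}
E[~a U q]: least fixpoint, start Z0 = Sat(q) = {t0, t1, t2}, add states in Sat(~a) with some successor in Z. Already a fixed point.
Sat(E[~a U q]) = {t0, t1, t2}

{t0, t1, t2}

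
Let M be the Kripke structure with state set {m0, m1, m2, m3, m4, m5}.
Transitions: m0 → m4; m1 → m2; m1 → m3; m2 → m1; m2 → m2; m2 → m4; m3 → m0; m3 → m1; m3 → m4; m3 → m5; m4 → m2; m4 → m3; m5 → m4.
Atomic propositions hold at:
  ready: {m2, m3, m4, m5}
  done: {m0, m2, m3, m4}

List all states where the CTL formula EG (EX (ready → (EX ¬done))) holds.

{m1, m2, m3, m4}

Sat(¬done) = {m1, m5}
Sat(EX ¬done) = {s : some successor in {m1, m5}} = {m2, m3}
Sat(ready → (EX ¬done)) = {m0, m1, m2, m3}
Sat(EX (ready → (EX ¬done))) = {s : some successor in {m0, m1, m2, m3}} = {m1, m2, m3, m4}
EG (EX (ready → (EX ¬done))): greatest fixpoint, start Z0 = {m1, m2, m3, m4}, keep only states in Sat with some successor in Z. Already a fixed point.
Sat(EG (EX (ready → (EX ¬done)))) = {m1, m2, m3, m4}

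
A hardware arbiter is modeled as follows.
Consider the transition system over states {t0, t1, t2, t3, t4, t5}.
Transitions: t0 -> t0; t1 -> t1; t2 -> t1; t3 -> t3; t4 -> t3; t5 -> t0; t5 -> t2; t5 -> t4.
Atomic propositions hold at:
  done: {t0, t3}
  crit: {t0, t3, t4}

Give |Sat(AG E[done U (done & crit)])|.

2

Sat(done & crit) = {t0, t3}
E[done U (done & crit)]: least fixpoint, start Z0 = Sat((done & crit)) = {t0, t3}, add states in Sat(done) with some successor in Z. Already a fixed point.
Sat(E[done U (done & crit)]) = {t0, t3}
AG E[done U (done & crit)]: greatest fixpoint, start Z0 = {t0, t3}, keep only states in Sat with every successor in Z. Already a fixed point.
Sat(AG E[done U (done & crit)]) = {t0, t3}
|Sat(AG E[done U (done & crit)])| = |{t0, t3}| = 2.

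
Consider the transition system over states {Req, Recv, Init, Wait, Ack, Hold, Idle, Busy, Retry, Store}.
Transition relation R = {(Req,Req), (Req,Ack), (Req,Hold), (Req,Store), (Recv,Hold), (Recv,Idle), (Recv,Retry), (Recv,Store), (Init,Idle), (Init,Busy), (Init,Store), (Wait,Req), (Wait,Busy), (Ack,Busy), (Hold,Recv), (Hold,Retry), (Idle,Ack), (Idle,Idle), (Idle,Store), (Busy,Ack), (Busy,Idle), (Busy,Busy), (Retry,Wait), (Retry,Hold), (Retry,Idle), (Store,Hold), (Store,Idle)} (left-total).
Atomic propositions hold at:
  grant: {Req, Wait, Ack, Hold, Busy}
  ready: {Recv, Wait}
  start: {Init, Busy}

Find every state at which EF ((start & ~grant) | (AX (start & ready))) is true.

Sat(~grant) = {Recv, Init, Idle, Retry, Store}
Sat(start & ~grant) = {Init}
Sat(start & ready) = ∅
Sat(AX (start & ready)) = {s : every successor in ∅} = ∅
Sat((start & ~grant) | (AX (start & ready))) = {Init}
EF ((start & ~grant) | (AX (start & ready))): least fixpoint, start Z0 = {Init}, add states with some successor in Z. Already a fixed point.
Sat(EF ((start & ~grant) | (AX (start & ready)))) = {Init}

{Init}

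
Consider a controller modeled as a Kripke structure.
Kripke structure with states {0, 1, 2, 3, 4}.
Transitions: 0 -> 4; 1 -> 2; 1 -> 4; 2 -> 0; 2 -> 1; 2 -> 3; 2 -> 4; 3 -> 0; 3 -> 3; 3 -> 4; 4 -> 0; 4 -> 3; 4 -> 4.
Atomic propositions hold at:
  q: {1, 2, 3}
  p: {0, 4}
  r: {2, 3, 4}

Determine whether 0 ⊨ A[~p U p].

Yes

Sat(~p) = {1, 2, 3}
A[~p U p]: least fixpoint, start Z0 = Sat(p) = {0, 4}, add states in Sat(~p) with every successor in Z. Already a fixed point.
Sat(A[~p U p]) = {0, 4}
0 ∈ Sat(A[~p U p]) = {0, 4}, so the formula holds at 0.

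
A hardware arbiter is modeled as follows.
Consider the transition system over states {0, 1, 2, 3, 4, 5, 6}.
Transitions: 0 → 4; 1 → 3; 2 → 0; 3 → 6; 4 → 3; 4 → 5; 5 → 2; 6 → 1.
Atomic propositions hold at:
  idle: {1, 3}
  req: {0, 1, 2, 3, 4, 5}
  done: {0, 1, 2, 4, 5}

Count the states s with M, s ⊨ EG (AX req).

4

Sat(AX req) = {s : every successor in {0, 1, 2, 3, 4, 5}} = {0, 1, 2, 4, 5, 6}
EG (AX req): greatest fixpoint, start Z0 = {0, 1, 2, 4, 5, 6}, keep only states in Sat with some successor in Z. Z1 = {0, 2, 4, 5, 6}; Z2 = {0, 2, 4, 5}; fixed.
Sat(EG (AX req)) = {0, 2, 4, 5}
|Sat(EG (AX req))| = |{0, 2, 4, 5}| = 4.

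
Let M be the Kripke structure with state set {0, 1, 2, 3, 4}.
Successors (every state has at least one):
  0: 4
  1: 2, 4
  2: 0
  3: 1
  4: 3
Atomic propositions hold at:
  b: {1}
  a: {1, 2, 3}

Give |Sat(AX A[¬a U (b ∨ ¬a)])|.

Sat(¬a) = {0, 4}
Sat(b ∨ ¬a) = {0, 1, 4}
A[¬a U (b ∨ ¬a)]: least fixpoint, start Z0 = Sat((b ∨ ¬a)) = {0, 1, 4}, add states in Sat(¬a) with every successor in Z. Already a fixed point.
Sat(A[¬a U (b ∨ ¬a)]) = {0, 1, 4}
Sat(AX A[¬a U (b ∨ ¬a)]) = {s : every successor in {0, 1, 4}} = {0, 2, 3}
|Sat(AX A[¬a U (b ∨ ¬a)])| = |{0, 2, 3}| = 3.

3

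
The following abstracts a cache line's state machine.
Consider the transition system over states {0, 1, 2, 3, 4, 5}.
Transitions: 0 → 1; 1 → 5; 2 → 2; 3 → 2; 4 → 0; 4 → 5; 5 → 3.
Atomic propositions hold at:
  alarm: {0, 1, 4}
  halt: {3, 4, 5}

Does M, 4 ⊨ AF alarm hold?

Yes

AF alarm: least fixpoint, start Z0 = {0, 1, 4}, add states with every successor in Z. Already a fixed point.
Sat(AF alarm) = {0, 1, 4}
4 ∈ Sat(AF alarm) = {0, 1, 4}, so the formula holds at 4.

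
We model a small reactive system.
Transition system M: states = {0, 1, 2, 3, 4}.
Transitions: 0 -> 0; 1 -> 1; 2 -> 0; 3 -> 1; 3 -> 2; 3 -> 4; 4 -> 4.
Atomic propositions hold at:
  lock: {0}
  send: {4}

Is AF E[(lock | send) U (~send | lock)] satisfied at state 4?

Sat(lock | send) = {0, 4}
Sat(~send) = {0, 1, 2, 3}
Sat(~send | lock) = {0, 1, 2, 3}
E[(lock | send) U (~send | lock)]: least fixpoint, start Z0 = Sat((~send | lock)) = {0, 1, 2, 3}, add states in Sat(lock | send) with some successor in Z. Already a fixed point.
Sat(E[(lock | send) U (~send | lock)]) = {0, 1, 2, 3}
AF E[(lock | send) U (~send | lock)]: least fixpoint, start Z0 = {0, 1, 2, 3}, add states with every successor in Z. Already a fixed point.
Sat(AF E[(lock | send) U (~send | lock)]) = {0, 1, 2, 3}
4 ∉ Sat(AF E[(lock | send) U (~send | lock)]) = {0, 1, 2, 3}, so the formula does not hold at 4.

No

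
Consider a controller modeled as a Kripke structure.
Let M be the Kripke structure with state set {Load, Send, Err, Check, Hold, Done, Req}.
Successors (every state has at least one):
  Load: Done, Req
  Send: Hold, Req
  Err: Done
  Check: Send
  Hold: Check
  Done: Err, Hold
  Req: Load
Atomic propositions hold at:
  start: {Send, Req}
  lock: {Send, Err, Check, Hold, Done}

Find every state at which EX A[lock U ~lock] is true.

{Load, Send, Req}

Sat(~lock) = {Load, Req}
A[lock U ~lock]: least fixpoint, start Z0 = Sat(~lock) = {Load, Req}, add states in Sat(lock) with every successor in Z. Already a fixed point.
Sat(A[lock U ~lock]) = {Load, Req}
Sat(EX A[lock U ~lock]) = {s : some successor in {Load, Req}} = {Load, Send, Req}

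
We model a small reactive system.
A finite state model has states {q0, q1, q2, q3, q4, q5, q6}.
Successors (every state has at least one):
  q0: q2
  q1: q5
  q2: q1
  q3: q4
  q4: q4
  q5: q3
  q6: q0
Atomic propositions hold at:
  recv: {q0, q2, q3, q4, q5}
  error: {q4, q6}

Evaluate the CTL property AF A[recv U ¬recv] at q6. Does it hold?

Yes

Sat(¬recv) = {q1, q6}
A[recv U ¬recv]: least fixpoint, start Z0 = Sat(¬recv) = {q1, q6}, add states in Sat(recv) with every successor in Z. Z1 = {q1, q2, q6}; Z2 = {q0, q1, q2, q6}; fixed.
Sat(A[recv U ¬recv]) = {q0, q1, q2, q6}
AF A[recv U ¬recv]: least fixpoint, start Z0 = {q0, q1, q2, q6}, add states with every successor in Z. Already a fixed point.
Sat(AF A[recv U ¬recv]) = {q0, q1, q2, q6}
q6 ∈ Sat(AF A[recv U ¬recv]) = {q0, q1, q2, q6}, so the formula holds at q6.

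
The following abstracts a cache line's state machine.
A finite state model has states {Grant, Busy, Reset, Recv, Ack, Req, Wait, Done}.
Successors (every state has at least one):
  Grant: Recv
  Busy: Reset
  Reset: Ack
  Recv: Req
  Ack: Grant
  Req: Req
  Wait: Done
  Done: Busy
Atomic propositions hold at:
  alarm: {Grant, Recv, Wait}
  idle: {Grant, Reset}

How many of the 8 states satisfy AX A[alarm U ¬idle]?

Sat(¬idle) = {Busy, Recv, Ack, Req, Wait, Done}
A[alarm U ¬idle]: least fixpoint, start Z0 = Sat(¬idle) = {Busy, Recv, Ack, Req, Wait, Done}, add states in Sat(alarm) with every successor in Z. Z1 = {Grant, Busy, Recv, Ack, Req, Wait, Done}; fixed.
Sat(A[alarm U ¬idle]) = {Grant, Busy, Recv, Ack, Req, Wait, Done}
Sat(AX A[alarm U ¬idle]) = {s : every successor in {Grant, Busy, Recv, Ack, Req, Wait, Done}} = {Grant, Reset, Recv, Ack, Req, Wait, Done}
|Sat(AX A[alarm U ¬idle])| = |{Grant, Reset, Recv, Ack, Req, Wait, Done}| = 7.

7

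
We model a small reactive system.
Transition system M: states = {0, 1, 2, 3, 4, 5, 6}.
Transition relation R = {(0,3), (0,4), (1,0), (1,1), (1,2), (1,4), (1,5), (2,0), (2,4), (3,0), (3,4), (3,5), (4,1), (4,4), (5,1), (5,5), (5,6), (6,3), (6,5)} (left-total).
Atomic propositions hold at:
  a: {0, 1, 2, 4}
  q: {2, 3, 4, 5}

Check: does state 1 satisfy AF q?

No

AF q: least fixpoint, start Z0 = {2, 3, 4, 5}, add states with every successor in Z. Z1 = {0, 2, 3, 4, 5, 6}; fixed.
Sat(AF q) = {0, 2, 3, 4, 5, 6}
1 ∉ Sat(AF q) = {0, 2, 3, 4, 5, 6}, so the formula does not hold at 1.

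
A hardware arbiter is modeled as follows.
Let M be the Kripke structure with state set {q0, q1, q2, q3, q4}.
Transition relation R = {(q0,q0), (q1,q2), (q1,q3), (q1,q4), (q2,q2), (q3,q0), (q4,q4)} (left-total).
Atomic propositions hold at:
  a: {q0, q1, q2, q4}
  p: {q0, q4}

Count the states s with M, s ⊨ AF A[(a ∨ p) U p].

3

Sat(a ∨ p) = {q0, q1, q2, q4}
A[(a ∨ p) U p]: least fixpoint, start Z0 = Sat(p) = {q0, q4}, add states in Sat(a ∨ p) with every successor in Z. Already a fixed point.
Sat(A[(a ∨ p) U p]) = {q0, q4}
AF A[(a ∨ p) U p]: least fixpoint, start Z0 = {q0, q4}, add states with every successor in Z. Z1 = {q0, q3, q4}; fixed.
Sat(AF A[(a ∨ p) U p]) = {q0, q3, q4}
|Sat(AF A[(a ∨ p) U p])| = |{q0, q3, q4}| = 3.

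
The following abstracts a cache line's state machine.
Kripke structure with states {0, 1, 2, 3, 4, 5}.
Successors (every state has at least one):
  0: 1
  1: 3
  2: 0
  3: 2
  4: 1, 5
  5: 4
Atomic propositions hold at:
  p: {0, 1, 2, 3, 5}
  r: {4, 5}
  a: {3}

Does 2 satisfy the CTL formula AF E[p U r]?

No

E[p U r]: least fixpoint, start Z0 = Sat(r) = {4, 5}, add states in Sat(p) with some successor in Z. Already a fixed point.
Sat(E[p U r]) = {4, 5}
AF E[p U r]: least fixpoint, start Z0 = {4, 5}, add states with every successor in Z. Already a fixed point.
Sat(AF E[p U r]) = {4, 5}
2 ∉ Sat(AF E[p U r]) = {4, 5}, so the formula does not hold at 2.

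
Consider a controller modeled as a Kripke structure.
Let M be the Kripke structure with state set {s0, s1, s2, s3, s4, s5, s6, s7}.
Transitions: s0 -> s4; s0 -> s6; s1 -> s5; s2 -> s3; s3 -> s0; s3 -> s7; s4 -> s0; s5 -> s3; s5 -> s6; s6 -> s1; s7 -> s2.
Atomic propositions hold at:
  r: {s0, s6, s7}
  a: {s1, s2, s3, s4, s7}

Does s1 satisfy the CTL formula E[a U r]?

No

E[a U r]: least fixpoint, start Z0 = Sat(r) = {s0, s6, s7}, add states in Sat(a) with some successor in Z. Z1 = {s0, s3, s4, s6, s7}; Z2 = {s0, s2, s3, s4, s6, s7}; fixed.
Sat(E[a U r]) = {s0, s2, s3, s4, s6, s7}
s1 ∉ Sat(E[a U r]) = {s0, s2, s3, s4, s6, s7}, so the formula does not hold at s1.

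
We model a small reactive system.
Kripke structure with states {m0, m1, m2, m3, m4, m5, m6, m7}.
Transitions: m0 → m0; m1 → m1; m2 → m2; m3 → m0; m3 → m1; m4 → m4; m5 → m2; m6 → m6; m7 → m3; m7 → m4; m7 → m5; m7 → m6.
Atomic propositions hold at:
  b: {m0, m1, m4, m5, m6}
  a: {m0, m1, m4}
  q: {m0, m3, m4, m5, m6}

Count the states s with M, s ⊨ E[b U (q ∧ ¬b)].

Sat(¬b) = {m2, m3, m7}
Sat(q ∧ ¬b) = {m3}
E[b U (q ∧ ¬b)]: least fixpoint, start Z0 = Sat((q ∧ ¬b)) = {m3}, add states in Sat(b) with some successor in Z. Already a fixed point.
Sat(E[b U (q ∧ ¬b)]) = {m3}
|Sat(E[b U (q ∧ ¬b)])| = |{m3}| = 1.

1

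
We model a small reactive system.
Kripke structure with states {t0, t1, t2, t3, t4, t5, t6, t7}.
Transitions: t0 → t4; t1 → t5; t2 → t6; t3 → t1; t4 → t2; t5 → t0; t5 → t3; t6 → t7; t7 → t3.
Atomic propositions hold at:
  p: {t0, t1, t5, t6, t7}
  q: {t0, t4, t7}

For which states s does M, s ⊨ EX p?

Sat(EX p) = {s : some successor in {t0, t1, t5, t6, t7}} = {t1, t2, t3, t5, t6}

{t1, t2, t3, t5, t6}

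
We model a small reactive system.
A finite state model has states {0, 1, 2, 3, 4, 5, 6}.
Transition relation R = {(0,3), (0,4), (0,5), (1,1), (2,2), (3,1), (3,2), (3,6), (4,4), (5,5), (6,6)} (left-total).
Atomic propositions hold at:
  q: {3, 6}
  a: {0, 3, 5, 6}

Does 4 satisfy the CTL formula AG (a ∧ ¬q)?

No

Sat(¬q) = {0, 1, 2, 4, 5}
Sat(a ∧ ¬q) = {0, 5}
AG (a ∧ ¬q): greatest fixpoint, start Z0 = {0, 5}, keep only states in Sat with every successor in Z. Z1 = {5}; fixed.
Sat(AG (a ∧ ¬q)) = {5}
4 ∉ Sat(AG (a ∧ ¬q)) = {5}, so the formula does not hold at 4.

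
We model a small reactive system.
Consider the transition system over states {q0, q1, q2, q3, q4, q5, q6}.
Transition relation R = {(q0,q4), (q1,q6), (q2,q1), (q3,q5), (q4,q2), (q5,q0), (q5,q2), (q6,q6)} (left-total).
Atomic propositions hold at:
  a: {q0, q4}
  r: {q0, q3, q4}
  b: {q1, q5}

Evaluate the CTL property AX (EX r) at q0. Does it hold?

Sat(EX r) = {s : some successor in {q0, q3, q4}} = {q0, q5}
Sat(AX (EX r)) = {s : every successor in {q0, q5}} = {q3}
q0 ∉ Sat(AX (EX r)) = {q3}, so the formula does not hold at q0.

No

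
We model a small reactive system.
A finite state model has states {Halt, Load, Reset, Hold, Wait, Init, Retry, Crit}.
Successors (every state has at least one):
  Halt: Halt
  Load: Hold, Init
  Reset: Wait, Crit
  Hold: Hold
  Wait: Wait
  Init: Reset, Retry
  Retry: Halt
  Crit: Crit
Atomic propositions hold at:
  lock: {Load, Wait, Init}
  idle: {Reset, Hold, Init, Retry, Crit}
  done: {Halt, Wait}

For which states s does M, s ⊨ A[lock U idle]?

A[lock U idle]: least fixpoint, start Z0 = Sat(idle) = {Reset, Hold, Init, Retry, Crit}, add states in Sat(lock) with every successor in Z. Z1 = {Load, Reset, Hold, Init, Retry, Crit}; fixed.
Sat(A[lock U idle]) = {Load, Reset, Hold, Init, Retry, Crit}

{Load, Reset, Hold, Init, Retry, Crit}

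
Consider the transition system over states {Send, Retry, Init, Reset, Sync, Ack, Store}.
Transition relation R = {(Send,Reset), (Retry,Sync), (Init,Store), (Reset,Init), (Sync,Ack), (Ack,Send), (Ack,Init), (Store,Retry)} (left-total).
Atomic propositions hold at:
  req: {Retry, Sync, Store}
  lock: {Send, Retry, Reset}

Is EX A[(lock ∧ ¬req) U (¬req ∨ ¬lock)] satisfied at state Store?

No

Sat(¬req) = {Send, Init, Reset, Ack}
Sat(lock ∧ ¬req) = {Send, Reset}
Sat(¬lock) = {Init, Sync, Ack, Store}
Sat(¬req ∨ ¬lock) = {Send, Init, Reset, Sync, Ack, Store}
A[(lock ∧ ¬req) U (¬req ∨ ¬lock)]: least fixpoint, start Z0 = Sat((¬req ∨ ¬lock)) = {Send, Init, Reset, Sync, Ack, Store}, add states in Sat(lock ∧ ¬req) with every successor in Z. Already a fixed point.
Sat(A[(lock ∧ ¬req) U (¬req ∨ ¬lock)]) = {Send, Init, Reset, Sync, Ack, Store}
Sat(EX A[(lock ∧ ¬req) U (¬req ∨ ¬lock)]) = {s : some successor in {Send, Init, Reset, Sync, Ack, Store}} = {Send, Retry, Init, Reset, Sync, Ack}
Store ∉ Sat(EX A[(lock ∧ ¬req) U (¬req ∨ ¬lock)]) = {Send, Retry, Init, Reset, Sync, Ack}, so the formula does not hold at Store.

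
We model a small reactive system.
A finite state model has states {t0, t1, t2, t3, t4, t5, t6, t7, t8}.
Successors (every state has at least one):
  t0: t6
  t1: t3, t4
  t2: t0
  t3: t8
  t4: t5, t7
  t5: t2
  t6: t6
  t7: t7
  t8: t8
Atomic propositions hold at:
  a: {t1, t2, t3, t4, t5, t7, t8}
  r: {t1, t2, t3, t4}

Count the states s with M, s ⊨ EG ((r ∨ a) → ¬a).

2

Sat(r ∨ a) = {t1, t2, t3, t4, t5, t7, t8}
Sat(¬a) = {t0, t6}
Sat((r ∨ a) → ¬a) = {t0, t6}
EG ((r ∨ a) → ¬a): greatest fixpoint, start Z0 = {t0, t6}, keep only states in Sat with some successor in Z. Already a fixed point.
Sat(EG ((r ∨ a) → ¬a)) = {t0, t6}
|Sat(EG ((r ∨ a) → ¬a))| = |{t0, t6}| = 2.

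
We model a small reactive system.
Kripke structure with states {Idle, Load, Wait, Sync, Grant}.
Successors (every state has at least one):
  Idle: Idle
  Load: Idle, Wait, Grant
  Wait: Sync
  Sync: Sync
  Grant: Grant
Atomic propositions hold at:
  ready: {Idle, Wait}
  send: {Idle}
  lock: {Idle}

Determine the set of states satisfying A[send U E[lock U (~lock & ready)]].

{Wait}

Sat(~lock) = {Load, Wait, Sync, Grant}
Sat(~lock & ready) = {Wait}
E[lock U (~lock & ready)]: least fixpoint, start Z0 = Sat((~lock & ready)) = {Wait}, add states in Sat(lock) with some successor in Z. Already a fixed point.
Sat(E[lock U (~lock & ready)]) = {Wait}
A[send U E[lock U (~lock & ready)]]: least fixpoint, start Z0 = Sat(E[lock U (~lock & ready)]) = {Wait}, add states in Sat(send) with every successor in Z. Already a fixed point.
Sat(A[send U E[lock U (~lock & ready)]]) = {Wait}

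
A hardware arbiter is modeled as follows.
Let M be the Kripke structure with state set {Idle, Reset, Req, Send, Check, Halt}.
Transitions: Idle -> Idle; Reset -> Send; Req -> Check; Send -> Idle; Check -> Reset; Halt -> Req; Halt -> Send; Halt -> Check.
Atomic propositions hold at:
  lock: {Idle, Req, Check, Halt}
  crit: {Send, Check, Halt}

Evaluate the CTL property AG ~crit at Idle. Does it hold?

Sat(~crit) = {Idle, Reset, Req}
AG ~crit: greatest fixpoint, start Z0 = {Idle, Reset, Req}, keep only states in Sat with every successor in Z. Z1 = {Idle}; fixed.
Sat(AG ~crit) = {Idle}
Idle ∈ Sat(AG ~crit) = {Idle}, so the formula holds at Idle.

Yes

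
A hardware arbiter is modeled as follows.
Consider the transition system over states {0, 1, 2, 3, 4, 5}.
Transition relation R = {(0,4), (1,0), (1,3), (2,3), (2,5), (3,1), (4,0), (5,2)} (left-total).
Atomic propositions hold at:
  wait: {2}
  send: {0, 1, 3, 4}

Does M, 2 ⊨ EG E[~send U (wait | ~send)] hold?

Sat(~send) = {2, 5}
Sat(wait | ~send) = {2, 5}
E[~send U (wait | ~send)]: least fixpoint, start Z0 = Sat((wait | ~send)) = {2, 5}, add states in Sat(~send) with some successor in Z. Already a fixed point.
Sat(E[~send U (wait | ~send)]) = {2, 5}
EG E[~send U (wait | ~send)]: greatest fixpoint, start Z0 = {2, 5}, keep only states in Sat with some successor in Z. Already a fixed point.
Sat(EG E[~send U (wait | ~send)]) = {2, 5}
2 ∈ Sat(EG E[~send U (wait | ~send)]) = {2, 5}, so the formula holds at 2.

Yes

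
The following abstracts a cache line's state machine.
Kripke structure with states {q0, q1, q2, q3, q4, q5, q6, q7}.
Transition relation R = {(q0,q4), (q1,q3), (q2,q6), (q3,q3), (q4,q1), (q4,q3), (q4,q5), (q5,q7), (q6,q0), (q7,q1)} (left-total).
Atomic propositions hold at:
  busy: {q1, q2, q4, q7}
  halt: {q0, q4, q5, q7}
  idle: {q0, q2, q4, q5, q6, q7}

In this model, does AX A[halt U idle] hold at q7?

No

A[halt U idle]: least fixpoint, start Z0 = Sat(idle) = {q0, q2, q4, q5, q6, q7}, add states in Sat(halt) with every successor in Z. Already a fixed point.
Sat(A[halt U idle]) = {q0, q2, q4, q5, q6, q7}
Sat(AX A[halt U idle]) = {s : every successor in {q0, q2, q4, q5, q6, q7}} = {q0, q2, q5, q6}
q7 ∉ Sat(AX A[halt U idle]) = {q0, q2, q5, q6}, so the formula does not hold at q7.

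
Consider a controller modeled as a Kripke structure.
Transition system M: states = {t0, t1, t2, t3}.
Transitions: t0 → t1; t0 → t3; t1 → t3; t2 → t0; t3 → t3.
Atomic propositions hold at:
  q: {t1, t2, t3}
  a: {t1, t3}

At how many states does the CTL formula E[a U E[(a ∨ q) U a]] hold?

2

Sat(a ∨ q) = {t1, t2, t3}
E[(a ∨ q) U a]: least fixpoint, start Z0 = Sat(a) = {t1, t3}, add states in Sat(a ∨ q) with some successor in Z. Already a fixed point.
Sat(E[(a ∨ q) U a]) = {t1, t3}
E[a U E[(a ∨ q) U a]]: least fixpoint, start Z0 = Sat(E[(a ∨ q) U a]) = {t1, t3}, add states in Sat(a) with some successor in Z. Already a fixed point.
Sat(E[a U E[(a ∨ q) U a]]) = {t1, t3}
|Sat(E[a U E[(a ∨ q) U a]])| = |{t1, t3}| = 2.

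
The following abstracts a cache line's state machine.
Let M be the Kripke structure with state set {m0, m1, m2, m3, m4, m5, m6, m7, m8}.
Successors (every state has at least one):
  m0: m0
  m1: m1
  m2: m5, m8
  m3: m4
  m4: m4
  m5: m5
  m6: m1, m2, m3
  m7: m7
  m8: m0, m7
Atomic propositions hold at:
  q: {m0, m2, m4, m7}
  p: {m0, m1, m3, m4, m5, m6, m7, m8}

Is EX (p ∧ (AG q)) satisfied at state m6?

AG q: greatest fixpoint, start Z0 = {m0, m2, m4, m7}, keep only states in Sat with every successor in Z. Z1 = {m0, m4, m7}; fixed.
Sat(AG q) = {m0, m4, m7}
Sat(p ∧ (AG q)) = {m0, m4, m7}
Sat(EX (p ∧ (AG q))) = {s : some successor in {m0, m4, m7}} = {m0, m3, m4, m7, m8}
m6 ∉ Sat(EX (p ∧ (AG q))) = {m0, m3, m4, m7, m8}, so the formula does not hold at m6.

No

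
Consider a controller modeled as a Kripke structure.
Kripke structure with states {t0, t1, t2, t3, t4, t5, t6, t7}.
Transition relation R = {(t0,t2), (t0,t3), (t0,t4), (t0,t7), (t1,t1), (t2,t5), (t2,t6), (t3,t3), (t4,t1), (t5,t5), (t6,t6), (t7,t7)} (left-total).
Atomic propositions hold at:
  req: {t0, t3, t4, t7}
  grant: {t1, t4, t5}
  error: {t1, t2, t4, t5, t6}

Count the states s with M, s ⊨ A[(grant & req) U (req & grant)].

1

Sat(grant & req) = {t4}
Sat(req & grant) = {t4}
A[(grant & req) U (req & grant)]: least fixpoint, start Z0 = Sat((req & grant)) = {t4}, add states in Sat(grant & req) with every successor in Z. Already a fixed point.
Sat(A[(grant & req) U (req & grant)]) = {t4}
|Sat(A[(grant & req) U (req & grant)])| = |{t4}| = 1.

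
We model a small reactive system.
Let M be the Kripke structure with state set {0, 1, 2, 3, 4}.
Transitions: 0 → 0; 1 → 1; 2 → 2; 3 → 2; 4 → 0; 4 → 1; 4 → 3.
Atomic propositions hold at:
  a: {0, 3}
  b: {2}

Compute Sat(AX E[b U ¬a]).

{1, 2, 3}

Sat(¬a) = {1, 2, 4}
E[b U ¬a]: least fixpoint, start Z0 = Sat(¬a) = {1, 2, 4}, add states in Sat(b) with some successor in Z. Already a fixed point.
Sat(E[b U ¬a]) = {1, 2, 4}
Sat(AX E[b U ¬a]) = {s : every successor in {1, 2, 4}} = {1, 2, 3}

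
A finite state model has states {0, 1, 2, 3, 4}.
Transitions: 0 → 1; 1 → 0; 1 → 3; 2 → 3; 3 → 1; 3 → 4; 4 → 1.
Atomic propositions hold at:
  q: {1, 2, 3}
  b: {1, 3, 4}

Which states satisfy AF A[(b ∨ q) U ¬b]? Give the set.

Sat(b ∨ q) = {1, 2, 3, 4}
Sat(¬b) = {0, 2}
A[(b ∨ q) U ¬b]: least fixpoint, start Z0 = Sat(¬b) = {0, 2}, add states in Sat(b ∨ q) with every successor in Z. Already a fixed point.
Sat(A[(b ∨ q) U ¬b]) = {0, 2}
AF A[(b ∨ q) U ¬b]: least fixpoint, start Z0 = {0, 2}, add states with every successor in Z. Already a fixed point.
Sat(AF A[(b ∨ q) U ¬b]) = {0, 2}

{0, 2}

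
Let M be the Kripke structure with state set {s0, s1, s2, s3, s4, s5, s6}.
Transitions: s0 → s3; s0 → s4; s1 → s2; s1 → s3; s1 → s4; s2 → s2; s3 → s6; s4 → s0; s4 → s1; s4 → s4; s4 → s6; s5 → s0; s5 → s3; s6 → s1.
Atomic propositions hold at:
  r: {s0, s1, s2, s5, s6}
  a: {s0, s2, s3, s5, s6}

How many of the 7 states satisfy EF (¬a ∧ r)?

Sat(¬a) = {s1, s4}
Sat(¬a ∧ r) = {s1}
EF (¬a ∧ r): least fixpoint, start Z0 = {s1}, add states with some successor in Z. Z1 = {s1, s4, s6}; Z2 = {s0, s1, s3, s4, s6}; Z3 = {s0, s1, s3, s4, s5, s6}; fixed.
Sat(EF (¬a ∧ r)) = {s0, s1, s3, s4, s5, s6}
|Sat(EF (¬a ∧ r))| = |{s0, s1, s3, s4, s5, s6}| = 6.

6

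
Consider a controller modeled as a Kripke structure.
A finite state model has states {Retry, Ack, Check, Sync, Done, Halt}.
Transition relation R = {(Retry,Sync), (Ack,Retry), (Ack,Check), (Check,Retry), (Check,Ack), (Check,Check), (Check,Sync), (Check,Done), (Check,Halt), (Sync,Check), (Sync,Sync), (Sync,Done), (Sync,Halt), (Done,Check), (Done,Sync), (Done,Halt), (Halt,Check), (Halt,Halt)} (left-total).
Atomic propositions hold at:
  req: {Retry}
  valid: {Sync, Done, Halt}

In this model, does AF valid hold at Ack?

No

AF valid: least fixpoint, start Z0 = {Sync, Done, Halt}, add states with every successor in Z. Z1 = {Retry, Sync, Done, Halt}; fixed.
Sat(AF valid) = {Retry, Sync, Done, Halt}
Ack ∉ Sat(AF valid) = {Retry, Sync, Done, Halt}, so the formula does not hold at Ack.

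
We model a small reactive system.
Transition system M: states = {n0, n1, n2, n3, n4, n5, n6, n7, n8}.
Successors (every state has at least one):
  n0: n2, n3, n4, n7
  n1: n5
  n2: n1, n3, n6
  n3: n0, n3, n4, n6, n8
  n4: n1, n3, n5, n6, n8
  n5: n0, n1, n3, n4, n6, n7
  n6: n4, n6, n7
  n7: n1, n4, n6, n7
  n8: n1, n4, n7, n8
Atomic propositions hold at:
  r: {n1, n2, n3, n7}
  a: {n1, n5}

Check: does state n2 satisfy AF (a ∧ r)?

No

Sat(a ∧ r) = {n1}
AF (a ∧ r): least fixpoint, start Z0 = {n1}, add states with every successor in Z. Already a fixed point.
Sat(AF (a ∧ r)) = {n1}
n2 ∉ Sat(AF (a ∧ r)) = {n1}, so the formula does not hold at n2.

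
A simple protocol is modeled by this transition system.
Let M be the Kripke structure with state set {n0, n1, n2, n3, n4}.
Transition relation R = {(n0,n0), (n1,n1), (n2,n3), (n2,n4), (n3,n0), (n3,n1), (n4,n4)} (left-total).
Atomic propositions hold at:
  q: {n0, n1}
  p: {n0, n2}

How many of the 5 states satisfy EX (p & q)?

Sat(p & q) = {n0}
Sat(EX (p & q)) = {s : some successor in {n0}} = {n0, n3}
|Sat(EX (p & q))| = |{n0, n3}| = 2.

2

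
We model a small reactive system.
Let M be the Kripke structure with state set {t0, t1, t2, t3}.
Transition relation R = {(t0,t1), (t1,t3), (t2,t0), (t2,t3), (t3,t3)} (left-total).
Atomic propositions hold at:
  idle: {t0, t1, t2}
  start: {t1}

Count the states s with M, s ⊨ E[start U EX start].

Sat(EX start) = {s : some successor in {t1}} = {t0}
E[start U EX start]: least fixpoint, start Z0 = Sat(EX start) = {t0}, add states in Sat(start) with some successor in Z. Already a fixed point.
Sat(E[start U EX start]) = {t0}
|Sat(E[start U EX start])| = |{t0}| = 1.

1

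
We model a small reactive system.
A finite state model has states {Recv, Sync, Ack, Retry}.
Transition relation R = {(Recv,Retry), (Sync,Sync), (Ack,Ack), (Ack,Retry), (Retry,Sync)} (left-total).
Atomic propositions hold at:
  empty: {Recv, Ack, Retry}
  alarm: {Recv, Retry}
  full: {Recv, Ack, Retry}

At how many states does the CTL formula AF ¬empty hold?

Sat(¬empty) = {Sync}
AF ¬empty: least fixpoint, start Z0 = {Sync}, add states with every successor in Z. Z1 = {Sync, Retry}; Z2 = {Recv, Sync, Retry}; fixed.
Sat(AF ¬empty) = {Recv, Sync, Retry}
|Sat(AF ¬empty)| = |{Recv, Sync, Retry}| = 3.

3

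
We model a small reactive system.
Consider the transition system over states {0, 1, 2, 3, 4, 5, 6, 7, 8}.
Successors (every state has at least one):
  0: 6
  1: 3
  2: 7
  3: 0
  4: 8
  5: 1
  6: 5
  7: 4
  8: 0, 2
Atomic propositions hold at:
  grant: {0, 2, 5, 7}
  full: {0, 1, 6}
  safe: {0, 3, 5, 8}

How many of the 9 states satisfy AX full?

Sat(AX full) = {s : every successor in {0, 1, 6}} = {0, 3, 5}
|Sat(AX full)| = |{0, 3, 5}| = 3.

3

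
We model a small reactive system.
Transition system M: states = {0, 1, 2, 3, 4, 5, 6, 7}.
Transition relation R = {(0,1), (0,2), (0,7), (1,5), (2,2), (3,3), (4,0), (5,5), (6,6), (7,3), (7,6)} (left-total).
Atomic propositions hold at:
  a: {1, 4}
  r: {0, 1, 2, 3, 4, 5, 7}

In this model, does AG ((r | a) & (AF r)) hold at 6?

No

Sat(r | a) = {0, 1, 2, 3, 4, 5, 7}
AF r: least fixpoint, start Z0 = {0, 1, 2, 3, 4, 5, 7}, add states with every successor in Z. Already a fixed point.
Sat(AF r) = {0, 1, 2, 3, 4, 5, 7}
Sat((r | a) & (AF r)) = {0, 1, 2, 3, 4, 5, 7}
AG ((r | a) & (AF r)): greatest fixpoint, start Z0 = {0, 1, 2, 3, 4, 5, 7}, keep only states in Sat with every successor in Z. Z1 = {0, 1, 2, 3, 4, 5}; Z2 = {1, 2, 3, 4, 5}; Z3 = {1, 2, 3, 5}; fixed.
Sat(AG ((r | a) & (AF r))) = {1, 2, 3, 5}
6 ∉ Sat(AG ((r | a) & (AF r))) = {1, 2, 3, 5}, so the formula does not hold at 6.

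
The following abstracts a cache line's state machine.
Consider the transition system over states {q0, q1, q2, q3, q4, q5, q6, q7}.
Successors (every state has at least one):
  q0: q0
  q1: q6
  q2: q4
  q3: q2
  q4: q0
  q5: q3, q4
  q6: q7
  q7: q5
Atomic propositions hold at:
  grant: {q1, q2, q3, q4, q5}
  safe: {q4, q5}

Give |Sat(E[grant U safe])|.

E[grant U safe]: least fixpoint, start Z0 = Sat(safe) = {q4, q5}, add states in Sat(grant) with some successor in Z. Z1 = {q2, q4, q5}; Z2 = {q2, q3, q4, q5}; fixed.
Sat(E[grant U safe]) = {q2, q3, q4, q5}
|Sat(E[grant U safe])| = |{q2, q3, q4, q5}| = 4.

4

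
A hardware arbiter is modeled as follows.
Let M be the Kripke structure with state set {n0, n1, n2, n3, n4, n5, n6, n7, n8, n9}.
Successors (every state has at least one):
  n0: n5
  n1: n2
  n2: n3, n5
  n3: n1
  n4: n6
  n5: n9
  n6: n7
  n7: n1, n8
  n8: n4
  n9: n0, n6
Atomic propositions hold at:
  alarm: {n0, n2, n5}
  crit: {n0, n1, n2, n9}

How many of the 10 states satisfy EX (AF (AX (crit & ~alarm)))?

Sat(~alarm) = {n1, n3, n4, n6, n7, n8, n9}
Sat(crit & ~alarm) = {n1, n9}
Sat(AX (crit & ~alarm)) = {s : every successor in {n1, n9}} = {n3, n5}
AF (AX (crit & ~alarm)): least fixpoint, start Z0 = {n3, n5}, add states with every successor in Z. Z1 = {n0, n2, n3, n5}; Z2 = {n0, n1, n2, n3, n5}; fixed.
Sat(AF (AX (crit & ~alarm))) = {n0, n1, n2, n3, n5}
Sat(EX (AF (AX (crit & ~alarm)))) = {s : some successor in {n0, n1, n2, n3, n5}} = {n0, n1, n2, n3, n7, n9}
|Sat(EX (AF (AX (crit & ~alarm))))| = |{n0, n1, n2, n3, n7, n9}| = 6.

6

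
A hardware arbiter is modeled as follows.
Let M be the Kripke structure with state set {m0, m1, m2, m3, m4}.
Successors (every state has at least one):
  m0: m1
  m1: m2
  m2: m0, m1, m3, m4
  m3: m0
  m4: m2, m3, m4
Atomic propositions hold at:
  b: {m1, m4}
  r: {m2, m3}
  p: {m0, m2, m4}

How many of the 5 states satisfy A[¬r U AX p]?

Sat(¬r) = {m0, m1, m4}
Sat(AX p) = {s : every successor in {m0, m2, m4}} = {m1, m3}
A[¬r U AX p]: least fixpoint, start Z0 = Sat(AX p) = {m1, m3}, add states in Sat(¬r) with every successor in Z. Z1 = {m0, m1, m3}; fixed.
Sat(A[¬r U AX p]) = {m0, m1, m3}
|Sat(A[¬r U AX p])| = |{m0, m1, m3}| = 3.

3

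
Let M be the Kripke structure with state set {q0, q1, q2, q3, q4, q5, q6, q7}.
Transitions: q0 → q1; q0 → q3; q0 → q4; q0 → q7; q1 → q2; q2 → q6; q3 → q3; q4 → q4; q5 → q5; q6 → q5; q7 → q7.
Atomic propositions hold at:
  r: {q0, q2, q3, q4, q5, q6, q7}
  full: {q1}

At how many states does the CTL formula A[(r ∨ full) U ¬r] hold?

Sat(r ∨ full) = {q0, q1, q2, q3, q4, q5, q6, q7}
Sat(¬r) = {q1}
A[(r ∨ full) U ¬r]: least fixpoint, start Z0 = Sat(¬r) = {q1}, add states in Sat(r ∨ full) with every successor in Z. Already a fixed point.
Sat(A[(r ∨ full) U ¬r]) = {q1}
|Sat(A[(r ∨ full) U ¬r])| = |{q1}| = 1.

1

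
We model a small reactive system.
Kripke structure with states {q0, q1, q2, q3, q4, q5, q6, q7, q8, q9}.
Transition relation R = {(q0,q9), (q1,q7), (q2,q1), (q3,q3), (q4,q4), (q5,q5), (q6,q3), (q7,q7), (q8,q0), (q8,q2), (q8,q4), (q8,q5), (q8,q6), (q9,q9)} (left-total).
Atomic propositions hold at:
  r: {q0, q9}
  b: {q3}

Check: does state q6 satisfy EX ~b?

Sat(~b) = {q0, q1, q2, q4, q5, q6, q7, q8, q9}
Sat(EX ~b) = {s : some successor in {q0, q1, q2, q4, q5, q6, q7, q8, q9}} = {q0, q1, q2, q4, q5, q7, q8, q9}
q6 ∉ Sat(EX ~b) = {q0, q1, q2, q4, q5, q7, q8, q9}, so the formula does not hold at q6.

No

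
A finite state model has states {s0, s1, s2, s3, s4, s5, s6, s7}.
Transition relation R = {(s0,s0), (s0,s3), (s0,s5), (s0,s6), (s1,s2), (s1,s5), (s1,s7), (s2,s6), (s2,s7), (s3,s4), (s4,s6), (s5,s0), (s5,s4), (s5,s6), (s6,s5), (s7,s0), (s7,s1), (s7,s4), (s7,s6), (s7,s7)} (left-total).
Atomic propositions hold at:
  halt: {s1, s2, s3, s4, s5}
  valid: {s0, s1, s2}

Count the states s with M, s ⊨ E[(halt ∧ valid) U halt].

5

Sat(halt ∧ valid) = {s1, s2}
E[(halt ∧ valid) U halt]: least fixpoint, start Z0 = Sat(halt) = {s1, s2, s3, s4, s5}, add states in Sat(halt ∧ valid) with some successor in Z. Already a fixed point.
Sat(E[(halt ∧ valid) U halt]) = {s1, s2, s3, s4, s5}
|Sat(E[(halt ∧ valid) U halt])| = |{s1, s2, s3, s4, s5}| = 5.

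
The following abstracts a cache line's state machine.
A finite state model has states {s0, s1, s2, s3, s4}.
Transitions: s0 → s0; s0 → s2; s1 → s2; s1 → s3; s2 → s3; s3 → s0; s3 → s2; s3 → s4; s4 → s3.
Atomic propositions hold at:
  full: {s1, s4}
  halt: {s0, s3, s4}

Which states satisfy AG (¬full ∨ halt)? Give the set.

{s0, s2, s3, s4}

Sat(¬full) = {s0, s2, s3}
Sat(¬full ∨ halt) = {s0, s2, s3, s4}
AG (¬full ∨ halt): greatest fixpoint, start Z0 = {s0, s2, s3, s4}, keep only states in Sat with every successor in Z. Already a fixed point.
Sat(AG (¬full ∨ halt)) = {s0, s2, s3, s4}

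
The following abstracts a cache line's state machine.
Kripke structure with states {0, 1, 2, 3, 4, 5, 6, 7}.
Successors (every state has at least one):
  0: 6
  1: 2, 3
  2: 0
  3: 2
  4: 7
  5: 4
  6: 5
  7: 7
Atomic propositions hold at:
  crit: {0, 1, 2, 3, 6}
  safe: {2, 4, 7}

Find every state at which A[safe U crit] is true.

{0, 1, 2, 3, 6}

A[safe U crit]: least fixpoint, start Z0 = Sat(crit) = {0, 1, 2, 3, 6}, add states in Sat(safe) with every successor in Z. Already a fixed point.
Sat(A[safe U crit]) = {0, 1, 2, 3, 6}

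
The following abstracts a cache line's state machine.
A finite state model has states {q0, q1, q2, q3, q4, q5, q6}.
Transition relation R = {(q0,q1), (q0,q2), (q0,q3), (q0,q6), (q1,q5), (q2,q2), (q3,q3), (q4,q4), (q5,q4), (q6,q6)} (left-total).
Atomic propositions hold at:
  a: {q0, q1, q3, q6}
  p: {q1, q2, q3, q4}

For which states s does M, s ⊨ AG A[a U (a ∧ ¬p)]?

Sat(¬p) = {q0, q5, q6}
Sat(a ∧ ¬p) = {q0, q6}
A[a U (a ∧ ¬p)]: least fixpoint, start Z0 = Sat((a ∧ ¬p)) = {q0, q6}, add states in Sat(a) with every successor in Z. Already a fixed point.
Sat(A[a U (a ∧ ¬p)]) = {q0, q6}
AG A[a U (a ∧ ¬p)]: greatest fixpoint, start Z0 = {q0, q6}, keep only states in Sat with every successor in Z. Z1 = {q6}; fixed.
Sat(AG A[a U (a ∧ ¬p)]) = {q6}

{q6}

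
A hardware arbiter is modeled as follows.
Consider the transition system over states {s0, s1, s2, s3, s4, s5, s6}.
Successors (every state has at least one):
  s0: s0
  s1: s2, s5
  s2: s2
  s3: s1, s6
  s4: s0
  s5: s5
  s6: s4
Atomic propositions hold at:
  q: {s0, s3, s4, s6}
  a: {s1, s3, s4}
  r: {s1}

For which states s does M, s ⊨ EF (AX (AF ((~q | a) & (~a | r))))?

{s1, s2, s3, s5}

Sat(~q) = {s1, s2, s5}
Sat(~q | a) = {s1, s2, s3, s4, s5}
Sat(~a) = {s0, s2, s5, s6}
Sat(~a | r) = {s0, s1, s2, s5, s6}
Sat((~q | a) & (~a | r)) = {s1, s2, s5}
AF ((~q | a) & (~a | r)): least fixpoint, start Z0 = {s1, s2, s5}, add states with every successor in Z. Already a fixed point.
Sat(AF ((~q | a) & (~a | r))) = {s1, s2, s5}
Sat(AX (AF ((~q | a) & (~a | r)))) = {s : every successor in {s1, s2, s5}} = {s1, s2, s5}
EF (AX (AF ((~q | a) & (~a | r)))): least fixpoint, start Z0 = {s1, s2, s5}, add states with some successor in Z. Z1 = {s1, s2, s3, s5}; fixed.
Sat(EF (AX (AF ((~q | a) & (~a | r))))) = {s1, s2, s3, s5}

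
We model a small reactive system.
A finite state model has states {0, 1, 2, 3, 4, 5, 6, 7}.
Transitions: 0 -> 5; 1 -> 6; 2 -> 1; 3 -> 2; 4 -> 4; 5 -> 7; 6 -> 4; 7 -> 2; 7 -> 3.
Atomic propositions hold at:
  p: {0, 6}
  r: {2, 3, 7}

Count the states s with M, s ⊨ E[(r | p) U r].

3

Sat(r | p) = {0, 2, 3, 6, 7}
E[(r | p) U r]: least fixpoint, start Z0 = Sat(r) = {2, 3, 7}, add states in Sat(r | p) with some successor in Z. Already a fixed point.
Sat(E[(r | p) U r]) = {2, 3, 7}
|Sat(E[(r | p) U r])| = |{2, 3, 7}| = 3.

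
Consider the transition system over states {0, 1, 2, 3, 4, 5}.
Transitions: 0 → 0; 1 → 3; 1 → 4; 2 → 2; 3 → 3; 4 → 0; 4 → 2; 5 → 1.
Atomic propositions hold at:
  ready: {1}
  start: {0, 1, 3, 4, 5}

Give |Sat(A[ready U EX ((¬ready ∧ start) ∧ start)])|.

Sat(¬ready) = {0, 2, 3, 4, 5}
Sat(¬ready ∧ start) = {0, 3, 4, 5}
Sat((¬ready ∧ start) ∧ start) = {0, 3, 4, 5}
Sat(EX ((¬ready ∧ start) ∧ start)) = {s : some successor in {0, 3, 4, 5}} = {0, 1, 3, 4}
A[ready U EX ((¬ready ∧ start) ∧ start)]: least fixpoint, start Z0 = Sat(EX ((¬ready ∧ start) ∧ start)) = {0, 1, 3, 4}, add states in Sat(ready) with every successor in Z. Already a fixed point.
Sat(A[ready U EX ((¬ready ∧ start) ∧ start)]) = {0, 1, 3, 4}
|Sat(A[ready U EX ((¬ready ∧ start) ∧ start)])| = |{0, 1, 3, 4}| = 4.

4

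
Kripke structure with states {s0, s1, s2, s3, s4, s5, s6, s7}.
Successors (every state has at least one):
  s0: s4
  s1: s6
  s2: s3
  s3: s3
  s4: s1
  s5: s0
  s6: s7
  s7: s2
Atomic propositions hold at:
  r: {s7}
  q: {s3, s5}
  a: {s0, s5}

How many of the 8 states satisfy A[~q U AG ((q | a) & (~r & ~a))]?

Sat(~q) = {s0, s1, s2, s4, s6, s7}
Sat(q | a) = {s0, s3, s5}
Sat(~r) = {s0, s1, s2, s3, s4, s5, s6}
Sat(~a) = {s1, s2, s3, s4, s6, s7}
Sat(~r & ~a) = {s1, s2, s3, s4, s6}
Sat((q | a) & (~r & ~a)) = {s3}
AG ((q | a) & (~r & ~a)): greatest fixpoint, start Z0 = {s3}, keep only states in Sat with every successor in Z. Already a fixed point.
Sat(AG ((q | a) & (~r & ~a))) = {s3}
A[~q U AG ((q | a) & (~r & ~a))]: least fixpoint, start Z0 = Sat(AG ((q | a) & (~r & ~a))) = {s3}, add states in Sat(~q) with every successor in Z. Z1 = {s2, s3}; Z2 = {s2, s3, s7}; Z3 = {s2, s3, s6, s7}; Z4 = {s1, s2, s3, s6, s7}; Z5 = {s1, s2, s3, s4, s6, s7}; Z6 = {s0, s1, s2, s3, s4, s6, s7}; fixed.
Sat(A[~q U AG ((q | a) & (~r & ~a))]) = {s0, s1, s2, s3, s4, s6, s7}
|Sat(A[~q U AG ((q | a) & (~r & ~a))])| = |{s0, s1, s2, s3, s4, s6, s7}| = 7.

7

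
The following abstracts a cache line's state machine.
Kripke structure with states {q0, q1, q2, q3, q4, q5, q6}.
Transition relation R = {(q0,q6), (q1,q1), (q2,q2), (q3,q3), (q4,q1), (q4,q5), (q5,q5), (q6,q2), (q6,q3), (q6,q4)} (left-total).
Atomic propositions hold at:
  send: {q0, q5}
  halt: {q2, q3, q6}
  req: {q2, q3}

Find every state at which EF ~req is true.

Sat(~req) = {q0, q1, q4, q5, q6}
EF ~req: least fixpoint, start Z0 = {q0, q1, q4, q5, q6}, add states with some successor in Z. Already a fixed point.
Sat(EF ~req) = {q0, q1, q4, q5, q6}

{q0, q1, q4, q5, q6}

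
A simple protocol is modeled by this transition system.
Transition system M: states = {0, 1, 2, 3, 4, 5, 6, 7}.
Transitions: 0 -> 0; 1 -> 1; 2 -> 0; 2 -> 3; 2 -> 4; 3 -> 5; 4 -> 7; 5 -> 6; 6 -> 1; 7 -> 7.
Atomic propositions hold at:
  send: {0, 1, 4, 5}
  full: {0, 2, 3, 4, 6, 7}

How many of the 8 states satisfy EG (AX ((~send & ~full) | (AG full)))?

Sat(~send) = {2, 3, 6, 7}
Sat(~full) = {1, 5}
Sat(~send & ~full) = ∅
AG full: greatest fixpoint, start Z0 = {0, 2, 3, 4, 6, 7}, keep only states in Sat with every successor in Z. Z1 = {0, 2, 4, 7}; Z2 = {0, 4, 7}; fixed.
Sat(AG full) = {0, 4, 7}
Sat((~send & ~full) | (AG full)) = {0, 4, 7}
Sat(AX ((~send & ~full) | (AG full))) = {s : every successor in {0, 4, 7}} = {0, 4, 7}
EG (AX ((~send & ~full) | (AG full))): greatest fixpoint, start Z0 = {0, 4, 7}, keep only states in Sat with some successor in Z. Already a fixed point.
Sat(EG (AX ((~send & ~full) | (AG full)))) = {0, 4, 7}
|Sat(EG (AX ((~send & ~full) | (AG full))))| = |{0, 4, 7}| = 3.

3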